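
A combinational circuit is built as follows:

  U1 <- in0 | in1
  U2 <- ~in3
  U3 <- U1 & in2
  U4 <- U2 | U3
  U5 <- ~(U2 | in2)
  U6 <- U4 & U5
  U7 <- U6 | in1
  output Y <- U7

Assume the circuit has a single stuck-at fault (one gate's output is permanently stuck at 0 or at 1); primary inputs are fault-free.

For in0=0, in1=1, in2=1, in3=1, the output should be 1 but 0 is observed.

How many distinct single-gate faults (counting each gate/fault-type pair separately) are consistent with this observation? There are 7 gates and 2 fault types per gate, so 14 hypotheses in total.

1

Fault-free: U1=1, U2=0, U3=1, U4=1, U5=0, U6=0, U7=1 → 1. Observed 0.
  U1 stuck-at-0: output 1 ✗
  U1 stuck-at-1: output 1 ✗
  U2 stuck-at-0: output 1 ✗
  U2 stuck-at-1: output 1 ✗
  U3 stuck-at-0: output 1 ✗
  U3 stuck-at-1: output 1 ✗
  U4 stuck-at-0: output 1 ✗
  U4 stuck-at-1: output 1 ✗
  U5 stuck-at-0: output 1 ✗
  U5 stuck-at-1: output 1 ✗
  U6 stuck-at-0: output 1 ✗
  U6 stuck-at-1: output 1 ✗
  U7 stuck-at-0: output 0 ✓
  U7 stuck-at-1: output 1 ✗
Consistent faults: {U7 stuck-at-0} — 1 in all.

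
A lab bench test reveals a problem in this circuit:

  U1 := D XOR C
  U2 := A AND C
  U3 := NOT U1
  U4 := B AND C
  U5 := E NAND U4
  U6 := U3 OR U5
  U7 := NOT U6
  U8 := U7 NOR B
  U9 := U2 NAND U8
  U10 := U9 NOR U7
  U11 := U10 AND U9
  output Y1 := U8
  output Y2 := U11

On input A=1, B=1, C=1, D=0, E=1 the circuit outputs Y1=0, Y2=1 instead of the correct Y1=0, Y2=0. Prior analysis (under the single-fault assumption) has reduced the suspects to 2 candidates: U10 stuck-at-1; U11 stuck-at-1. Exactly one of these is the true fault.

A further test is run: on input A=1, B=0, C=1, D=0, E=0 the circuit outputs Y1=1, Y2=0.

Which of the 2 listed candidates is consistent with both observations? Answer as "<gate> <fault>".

U10 stuck-at-1

Evaluate each candidate on input A=1, B=0, C=1, D=0, E=0:
  U10 stuck-at-1: U1=1, U2=1, U3=0, U4=0, U5=1, U6=1, U7=0, U8=1, U9=0, U10=1 [stuck-at-1], U11=0 → Y1=1, Y2=0 — matches
  U11 stuck-at-1: U1=1, U2=1, U3=0, U4=0, U5=1, U6=1, U7=0, U8=1, U9=0, U10=1, U11=1 [stuck-at-1] → Y1=1, Y2=1 — eliminated
Only U10 stuck-at-1 reproduces the observed Y1=1, Y2=0.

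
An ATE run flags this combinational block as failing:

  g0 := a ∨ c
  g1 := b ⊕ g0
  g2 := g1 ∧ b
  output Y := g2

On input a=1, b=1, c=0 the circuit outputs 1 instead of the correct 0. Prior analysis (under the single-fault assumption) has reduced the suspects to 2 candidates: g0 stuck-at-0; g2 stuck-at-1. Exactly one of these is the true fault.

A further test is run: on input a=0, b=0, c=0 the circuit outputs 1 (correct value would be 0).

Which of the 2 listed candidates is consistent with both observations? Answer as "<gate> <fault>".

Evaluate each candidate on input a=0, b=0, c=0:
  g0 stuck-at-0: g0=0 [stuck-at-0], g1=0, g2=0 → 0 — eliminated
  g2 stuck-at-1: g0=0, g1=0, g2=1 [stuck-at-1] → 1 — matches
Only g2 stuck-at-1 reproduces the observed 1.

g2 stuck-at-1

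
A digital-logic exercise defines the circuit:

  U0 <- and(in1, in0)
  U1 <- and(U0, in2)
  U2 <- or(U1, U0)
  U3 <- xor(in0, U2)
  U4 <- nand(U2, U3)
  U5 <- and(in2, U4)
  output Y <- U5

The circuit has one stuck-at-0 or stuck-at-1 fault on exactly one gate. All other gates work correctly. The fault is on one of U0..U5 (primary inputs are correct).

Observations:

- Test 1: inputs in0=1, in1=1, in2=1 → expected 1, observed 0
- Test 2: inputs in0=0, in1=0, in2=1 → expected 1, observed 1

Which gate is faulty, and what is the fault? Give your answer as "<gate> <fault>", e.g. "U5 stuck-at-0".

Fault-free values for test 1 (in0=1, in1=1, in2=1): U0=1, U1=1, U2=1, U3=0, U4=1, U5=1, giving Y=1. Observed 0.
Test 1: faults giving observed 0 are {U3 stuck-at-1, U4 stuck-at-0, U5 stuck-at-0}.
Test 2 (in0=0, in1=0, in2=1): fault-free U0=0, U1=0, U2=0, U3=0, U4=1, U5=1 → 1; observed 1. Eliminates U4 stuck-at-0, U5 stuck-at-0.
Only U3 stuck-at-1 is consistent with every test.

U3 stuck-at-1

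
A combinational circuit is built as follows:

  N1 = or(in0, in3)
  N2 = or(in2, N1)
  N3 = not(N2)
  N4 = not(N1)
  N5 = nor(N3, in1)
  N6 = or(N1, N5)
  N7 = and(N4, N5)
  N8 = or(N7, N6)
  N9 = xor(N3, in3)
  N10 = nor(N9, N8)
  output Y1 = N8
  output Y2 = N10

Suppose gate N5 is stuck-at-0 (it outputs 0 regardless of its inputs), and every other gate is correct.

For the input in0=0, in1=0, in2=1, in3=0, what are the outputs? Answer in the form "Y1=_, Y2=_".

Y1=0, Y2=1

Propagate with N5 forced: N1=0, N2=1, N3=0, N4=1, N5=0 [stuck-at-0], N6=0, N7=0, N8=0, N9=0, N10=1.
So the outputs are Y1=0, Y2=1. (Without the fault they would be Y1=1, Y2=0.)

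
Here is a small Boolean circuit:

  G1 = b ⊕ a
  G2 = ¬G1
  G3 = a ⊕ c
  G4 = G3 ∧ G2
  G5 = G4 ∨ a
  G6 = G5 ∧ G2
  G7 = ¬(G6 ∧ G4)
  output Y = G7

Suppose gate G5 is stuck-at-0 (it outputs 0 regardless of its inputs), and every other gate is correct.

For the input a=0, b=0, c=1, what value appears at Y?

Propagate with G5 forced: G1=0, G2=1, G3=1, G4=1, G5=0 [stuck-at-0], G6=0, G7=1.
So Y = 1. (Without the fault it would be 0.)

1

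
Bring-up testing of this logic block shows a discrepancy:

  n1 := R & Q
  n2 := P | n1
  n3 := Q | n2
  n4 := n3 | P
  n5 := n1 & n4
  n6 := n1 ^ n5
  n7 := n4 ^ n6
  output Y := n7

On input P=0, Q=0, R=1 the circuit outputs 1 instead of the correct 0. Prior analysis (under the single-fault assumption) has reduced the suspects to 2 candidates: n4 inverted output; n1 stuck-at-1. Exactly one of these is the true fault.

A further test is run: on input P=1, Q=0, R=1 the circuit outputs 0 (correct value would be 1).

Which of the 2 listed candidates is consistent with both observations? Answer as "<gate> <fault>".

Evaluate each candidate on input P=1, Q=0, R=1:
  n4 inverted output: n1=0, n2=1, n3=1, n4=0 [inverted output], n5=0, n6=0, n7=0 → 0 — matches
  n1 stuck-at-1: n1=1 [stuck-at-1], n2=1, n3=1, n4=1, n5=1, n6=0, n7=1 → 1 — eliminated
Only n4 inverted output reproduces the observed 0.

n4 inverted output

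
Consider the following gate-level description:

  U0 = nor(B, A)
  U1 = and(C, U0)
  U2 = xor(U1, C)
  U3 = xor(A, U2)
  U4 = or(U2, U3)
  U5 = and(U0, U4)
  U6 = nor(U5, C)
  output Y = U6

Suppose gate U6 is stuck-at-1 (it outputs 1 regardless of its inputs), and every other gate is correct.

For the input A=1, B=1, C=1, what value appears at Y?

1

Propagate with U6 forced: U0=0, U1=0, U2=1, U3=0, U4=1, U5=0, U6=1 [stuck-at-1].
So Y = 1. (Without the fault it would be 0.)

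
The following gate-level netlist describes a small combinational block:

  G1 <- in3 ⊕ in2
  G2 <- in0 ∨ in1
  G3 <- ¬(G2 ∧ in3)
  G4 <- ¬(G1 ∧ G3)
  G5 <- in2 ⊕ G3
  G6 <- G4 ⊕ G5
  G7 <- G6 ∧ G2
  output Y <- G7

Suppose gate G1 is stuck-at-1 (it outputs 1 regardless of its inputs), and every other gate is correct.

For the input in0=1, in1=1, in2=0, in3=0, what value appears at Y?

1

Propagate with G1 forced: G1=1 [stuck-at-1], G2=1, G3=1, G4=0, G5=1, G6=1, G7=1.
So Y = 1. (Without the fault it would be 0.)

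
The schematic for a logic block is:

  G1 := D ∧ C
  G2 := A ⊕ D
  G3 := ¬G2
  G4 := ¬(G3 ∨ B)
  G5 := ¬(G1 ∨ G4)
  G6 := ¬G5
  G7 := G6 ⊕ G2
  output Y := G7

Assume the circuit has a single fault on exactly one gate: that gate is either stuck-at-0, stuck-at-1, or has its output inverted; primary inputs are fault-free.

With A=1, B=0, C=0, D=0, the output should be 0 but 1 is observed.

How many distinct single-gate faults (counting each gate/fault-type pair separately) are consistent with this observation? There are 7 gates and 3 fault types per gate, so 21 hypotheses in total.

10

Fault-free: G1=0, G2=1, G3=0, G4=1, G5=0, G6=1, G7=0 → 0. Observed 1.
  G1: none of the 3 fault types match ✗
  G2: none of the 3 fault types match ✗
  G3: stuck-at-1, inverted output ✓; others ✗
  G4: stuck-at-0, inverted output ✓; others ✗
  G5: stuck-at-1, inverted output ✓; others ✗
  G6: stuck-at-0, inverted output ✓; others ✗
  G7: stuck-at-1, inverted output ✓; others ✗
Consistent faults: {G3 stuck-at-1, G3 inverted output, G4 stuck-at-0, G4 inverted output, G5 stuck-at-1, G5 inverted output, G6 stuck-at-0, G6 inverted output, G7 stuck-at-1, G7 inverted output} — 10 in all.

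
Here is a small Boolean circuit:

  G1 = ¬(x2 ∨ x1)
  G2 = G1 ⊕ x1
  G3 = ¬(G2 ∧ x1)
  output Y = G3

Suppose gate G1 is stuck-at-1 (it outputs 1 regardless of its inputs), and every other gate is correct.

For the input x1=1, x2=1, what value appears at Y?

1

Propagate with G1 forced: G1=1 [stuck-at-1], G2=0, G3=1.
So Y = 1. (Without the fault it would be 0.)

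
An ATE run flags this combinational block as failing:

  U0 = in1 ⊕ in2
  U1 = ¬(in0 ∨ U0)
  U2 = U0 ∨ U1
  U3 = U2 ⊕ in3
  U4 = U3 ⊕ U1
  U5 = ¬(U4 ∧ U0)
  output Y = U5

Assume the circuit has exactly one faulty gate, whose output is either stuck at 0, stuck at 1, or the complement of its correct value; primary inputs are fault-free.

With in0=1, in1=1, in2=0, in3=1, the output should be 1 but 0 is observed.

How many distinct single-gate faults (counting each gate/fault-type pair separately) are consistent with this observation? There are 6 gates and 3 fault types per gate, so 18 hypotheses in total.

Fault-free: U0=1, U1=0, U2=1, U3=0, U4=0, U5=1 → 1. Observed 0.
  U0: none of the 3 fault types match ✗
  U1: stuck-at-1, inverted output ✓; others ✗
  U2: stuck-at-0, inverted output ✓; others ✗
  U3: stuck-at-1, inverted output ✓; others ✗
  U4: stuck-at-1, inverted output ✓; others ✗
  U5: stuck-at-0, inverted output ✓; others ✗
Consistent faults: {U1 stuck-at-1, U1 inverted output, U2 stuck-at-0, U2 inverted output, U3 stuck-at-1, U3 inverted output, U4 stuck-at-1, U4 inverted output, U5 stuck-at-0, U5 inverted output} — 10 in all.

10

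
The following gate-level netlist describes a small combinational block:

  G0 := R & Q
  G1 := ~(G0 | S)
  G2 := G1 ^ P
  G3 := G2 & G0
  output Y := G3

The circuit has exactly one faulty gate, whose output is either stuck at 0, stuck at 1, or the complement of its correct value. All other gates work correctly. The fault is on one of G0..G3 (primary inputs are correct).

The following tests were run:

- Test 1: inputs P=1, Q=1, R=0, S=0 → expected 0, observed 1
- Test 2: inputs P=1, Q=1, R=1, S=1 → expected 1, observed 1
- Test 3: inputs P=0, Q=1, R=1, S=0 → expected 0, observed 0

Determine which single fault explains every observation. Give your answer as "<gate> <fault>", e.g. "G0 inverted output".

G0 stuck-at-1

Fault-free values for test 1 (P=1, Q=1, R=0, S=0): G0=0, G1=1, G2=0, G3=0, giving Y=0. Observed 1.
Test 1: faults giving observed 1 are {G0 stuck-at-1, G0 inverted output, G3 stuck-at-1, G3 inverted output}.
Test 2 (P=1, Q=1, R=1, S=1): fault-free G0=1, G1=0, G2=1, G3=1 → 1; observed 1. Eliminates G0 inverted output, G3 inverted output.
Test 3 (P=0, Q=1, R=1, S=0): fault-free G0=1, G1=0, G2=0, G3=0 → 0; observed 0. Eliminates G3 stuck-at-1.
Only G0 stuck-at-1 is consistent with every test.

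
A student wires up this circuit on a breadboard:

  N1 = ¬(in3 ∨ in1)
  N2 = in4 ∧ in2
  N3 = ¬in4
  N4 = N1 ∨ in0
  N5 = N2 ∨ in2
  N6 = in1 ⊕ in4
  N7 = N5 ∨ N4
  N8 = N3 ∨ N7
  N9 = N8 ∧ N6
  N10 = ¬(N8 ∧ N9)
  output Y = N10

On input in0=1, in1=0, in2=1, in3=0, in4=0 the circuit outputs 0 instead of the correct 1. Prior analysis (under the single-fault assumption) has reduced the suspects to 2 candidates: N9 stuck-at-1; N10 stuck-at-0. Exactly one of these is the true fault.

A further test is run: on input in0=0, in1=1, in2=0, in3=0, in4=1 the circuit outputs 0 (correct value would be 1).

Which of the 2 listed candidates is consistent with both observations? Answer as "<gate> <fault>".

N10 stuck-at-0

Evaluate each candidate on input in0=0, in1=1, in2=0, in3=0, in4=1:
  N9 stuck-at-1: N1=0, N2=0, N3=0, N4=0, N5=0, N6=0, N7=0, N8=0, N9=1 [stuck-at-1], N10=1 → 1 — eliminated
  N10 stuck-at-0: N1=0, N2=0, N3=0, N4=0, N5=0, N6=0, N7=0, N8=0, N9=0, N10=0 [stuck-at-0] → 0 — matches
Only N10 stuck-at-0 reproduces the observed 0.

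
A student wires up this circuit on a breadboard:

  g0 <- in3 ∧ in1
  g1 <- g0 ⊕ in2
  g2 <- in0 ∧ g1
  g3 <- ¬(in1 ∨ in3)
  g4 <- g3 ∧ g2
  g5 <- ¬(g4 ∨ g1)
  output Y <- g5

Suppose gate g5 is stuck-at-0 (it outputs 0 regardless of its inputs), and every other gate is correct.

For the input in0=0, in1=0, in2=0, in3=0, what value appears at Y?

0

Propagate with g5 forced: g0=0, g1=0, g2=0, g3=1, g4=0, g5=0 [stuck-at-0].
So Y = 0. (Without the fault it would be 1.)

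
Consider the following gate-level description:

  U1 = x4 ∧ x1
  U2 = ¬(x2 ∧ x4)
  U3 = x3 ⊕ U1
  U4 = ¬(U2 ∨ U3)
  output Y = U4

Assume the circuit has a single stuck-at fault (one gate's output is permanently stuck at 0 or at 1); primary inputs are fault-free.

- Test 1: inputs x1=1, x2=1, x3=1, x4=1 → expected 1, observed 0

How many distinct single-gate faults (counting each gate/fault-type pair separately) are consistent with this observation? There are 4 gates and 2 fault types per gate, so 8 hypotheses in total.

Fault-free: U1=1, U2=0, U3=0, U4=1 → 1. Observed 0.
  U1 stuck-at-0: output 0 ✓
  U1 stuck-at-1: output 1 ✗
  U2 stuck-at-0: output 1 ✗
  U2 stuck-at-1: output 0 ✓
  U3 stuck-at-0: output 1 ✗
  U3 stuck-at-1: output 0 ✓
  U4 stuck-at-0: output 0 ✓
  U4 stuck-at-1: output 1 ✗
Consistent faults: {U1 stuck-at-0, U2 stuck-at-1, U3 stuck-at-1, U4 stuck-at-0} — 4 in all.

4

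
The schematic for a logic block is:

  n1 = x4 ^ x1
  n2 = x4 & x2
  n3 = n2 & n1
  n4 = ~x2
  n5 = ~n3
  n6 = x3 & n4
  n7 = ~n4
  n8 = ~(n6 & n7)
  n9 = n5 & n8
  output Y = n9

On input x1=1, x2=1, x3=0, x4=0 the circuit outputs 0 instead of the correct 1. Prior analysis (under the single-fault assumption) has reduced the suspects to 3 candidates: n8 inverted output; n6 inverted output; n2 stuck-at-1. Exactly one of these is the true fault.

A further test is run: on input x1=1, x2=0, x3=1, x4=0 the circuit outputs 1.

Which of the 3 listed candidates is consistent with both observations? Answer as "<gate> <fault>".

Evaluate each candidate on input x1=1, x2=0, x3=1, x4=0:
  n8 inverted output: n1=1, n2=0, n3=0, n4=1, n5=1, n6=1, n7=0, n8=0 [inverted output], n9=0 → 0 — eliminated
  n6 inverted output: n1=1, n2=0, n3=0, n4=1, n5=1, n6=0 [inverted output], n7=0, n8=1, n9=1 → 1 — matches
  n2 stuck-at-1: n1=1, n2=1 [stuck-at-1], n3=1, n4=1, n5=0, n6=1, n7=0, n8=1, n9=0 → 0 — eliminated
Only n6 inverted output reproduces the observed 1.

n6 inverted output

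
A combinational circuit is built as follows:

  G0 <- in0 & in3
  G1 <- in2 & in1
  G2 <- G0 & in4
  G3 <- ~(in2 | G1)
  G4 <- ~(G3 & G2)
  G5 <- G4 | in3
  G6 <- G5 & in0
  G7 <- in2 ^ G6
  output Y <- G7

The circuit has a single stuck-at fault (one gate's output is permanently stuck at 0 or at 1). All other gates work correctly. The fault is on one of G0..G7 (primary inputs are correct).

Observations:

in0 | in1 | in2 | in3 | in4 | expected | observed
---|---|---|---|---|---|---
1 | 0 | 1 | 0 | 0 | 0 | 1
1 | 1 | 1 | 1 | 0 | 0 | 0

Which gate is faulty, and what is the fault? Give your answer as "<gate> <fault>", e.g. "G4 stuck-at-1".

Fault-free values for test 1 (in0=1, in1=0, in2=1, in3=0, in4=0): G0=0, G1=0, G2=0, G3=0, G4=1, G5=1, G6=1, G7=0, giving Y=0. Observed 1.
Test 1: faults giving observed 1 are {G4 stuck-at-0, G5 stuck-at-0, G6 stuck-at-0, G7 stuck-at-1}.
Test 2 (in0=1, in1=1, in2=1, in3=1, in4=0): fault-free G0=1, G1=1, G2=0, G3=0, G4=1, G5=1, G6=1, G7=0 → 0; observed 0. Eliminates G5 stuck-at-0, G6 stuck-at-0, G7 stuck-at-1.
Only G4 stuck-at-0 is consistent with every test.

G4 stuck-at-0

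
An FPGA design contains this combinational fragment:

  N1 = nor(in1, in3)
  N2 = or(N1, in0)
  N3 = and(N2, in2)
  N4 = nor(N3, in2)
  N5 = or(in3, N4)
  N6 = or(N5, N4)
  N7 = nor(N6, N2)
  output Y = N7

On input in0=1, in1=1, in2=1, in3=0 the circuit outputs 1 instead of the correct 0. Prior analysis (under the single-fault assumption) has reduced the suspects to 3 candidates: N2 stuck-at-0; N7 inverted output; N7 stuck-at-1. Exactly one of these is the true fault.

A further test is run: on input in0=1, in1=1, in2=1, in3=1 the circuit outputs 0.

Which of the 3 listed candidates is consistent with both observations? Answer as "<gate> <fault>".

Evaluate each candidate on input in0=1, in1=1, in2=1, in3=1:
  N2 stuck-at-0: N1=0, N2=0 [stuck-at-0], N3=0, N4=0, N5=1, N6=1, N7=0 → 0 — matches
  N7 inverted output: N1=0, N2=1, N3=1, N4=0, N5=1, N6=1, N7=1 [inverted output] → 1 — eliminated
  N7 stuck-at-1: N1=0, N2=1, N3=1, N4=0, N5=1, N6=1, N7=1 [stuck-at-1] → 1 — eliminated
Only N2 stuck-at-0 reproduces the observed 0.

N2 stuck-at-0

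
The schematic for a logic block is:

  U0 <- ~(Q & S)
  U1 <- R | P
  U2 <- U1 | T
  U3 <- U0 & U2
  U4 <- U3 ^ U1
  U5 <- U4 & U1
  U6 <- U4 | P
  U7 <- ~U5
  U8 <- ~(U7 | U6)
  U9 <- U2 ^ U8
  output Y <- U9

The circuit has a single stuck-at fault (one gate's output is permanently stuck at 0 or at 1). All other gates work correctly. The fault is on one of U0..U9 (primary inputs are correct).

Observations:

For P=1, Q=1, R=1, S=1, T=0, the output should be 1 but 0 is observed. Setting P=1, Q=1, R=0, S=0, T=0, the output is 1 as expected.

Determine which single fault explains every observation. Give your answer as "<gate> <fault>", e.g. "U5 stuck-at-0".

Fault-free values for test 1 (P=1, Q=1, R=1, S=1, T=0): U0=0, U1=1, U2=1, U3=0, U4=1, U5=1, U6=1, U7=0, U8=0, U9=1, giving Y=1. Observed 0.
Test 1: faults giving observed 0 are {U1 stuck-at-0, U2 stuck-at-0, U6 stuck-at-0, U8 stuck-at-1, U9 stuck-at-0}.
Test 2 (P=1, Q=1, R=0, S=0, T=0): fault-free U0=1, U1=1, U2=1, U3=1, U4=0, U5=0, U6=1, U7=1, U8=0, U9=1 → 1; observed 1. Eliminates U1 stuck-at-0, U2 stuck-at-0, U8 stuck-at-1, U9 stuck-at-0.
Only U6 stuck-at-0 is consistent with every test.

U6 stuck-at-0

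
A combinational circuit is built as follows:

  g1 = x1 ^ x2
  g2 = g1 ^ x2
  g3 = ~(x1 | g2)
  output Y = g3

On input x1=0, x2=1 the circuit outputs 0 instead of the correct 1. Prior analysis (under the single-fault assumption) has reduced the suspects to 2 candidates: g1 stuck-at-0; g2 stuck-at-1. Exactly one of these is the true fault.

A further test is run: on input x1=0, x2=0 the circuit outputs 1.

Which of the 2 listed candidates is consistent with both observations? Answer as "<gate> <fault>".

g1 stuck-at-0

Evaluate each candidate on input x1=0, x2=0:
  g1 stuck-at-0: g1=0 [stuck-at-0], g2=0, g3=1 → 1 — matches
  g2 stuck-at-1: g1=0, g2=1 [stuck-at-1], g3=0 → 0 — eliminated
Only g1 stuck-at-0 reproduces the observed 1.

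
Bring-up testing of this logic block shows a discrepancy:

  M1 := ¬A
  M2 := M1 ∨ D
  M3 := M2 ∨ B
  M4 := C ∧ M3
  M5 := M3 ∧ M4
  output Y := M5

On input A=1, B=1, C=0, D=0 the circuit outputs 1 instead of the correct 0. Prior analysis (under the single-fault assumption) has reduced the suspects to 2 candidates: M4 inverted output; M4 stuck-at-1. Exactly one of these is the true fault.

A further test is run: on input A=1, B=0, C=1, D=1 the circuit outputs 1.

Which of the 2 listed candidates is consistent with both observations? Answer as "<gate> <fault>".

Evaluate each candidate on input A=1, B=0, C=1, D=1:
  M4 inverted output: M1=0, M2=1, M3=1, M4=0 [inverted output], M5=0 → 0 — eliminated
  M4 stuck-at-1: M1=0, M2=1, M3=1, M4=1 [stuck-at-1], M5=1 → 1 — matches
Only M4 stuck-at-1 reproduces the observed 1.

M4 stuck-at-1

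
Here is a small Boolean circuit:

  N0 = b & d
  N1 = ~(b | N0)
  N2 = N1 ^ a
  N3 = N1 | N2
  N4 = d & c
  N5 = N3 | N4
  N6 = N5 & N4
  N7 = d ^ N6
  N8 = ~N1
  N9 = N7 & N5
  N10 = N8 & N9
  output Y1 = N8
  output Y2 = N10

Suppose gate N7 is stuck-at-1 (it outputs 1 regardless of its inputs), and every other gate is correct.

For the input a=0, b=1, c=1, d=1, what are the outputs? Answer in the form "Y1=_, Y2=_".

Y1=1, Y2=1

Propagate with N7 forced: N0=1, N1=0, N2=0, N3=0, N4=1, N5=1, N6=1, N7=1 [stuck-at-1], N8=1, N9=1, N10=1.
So the outputs are Y1=1, Y2=1. (Without the fault they would be Y1=1, Y2=0.)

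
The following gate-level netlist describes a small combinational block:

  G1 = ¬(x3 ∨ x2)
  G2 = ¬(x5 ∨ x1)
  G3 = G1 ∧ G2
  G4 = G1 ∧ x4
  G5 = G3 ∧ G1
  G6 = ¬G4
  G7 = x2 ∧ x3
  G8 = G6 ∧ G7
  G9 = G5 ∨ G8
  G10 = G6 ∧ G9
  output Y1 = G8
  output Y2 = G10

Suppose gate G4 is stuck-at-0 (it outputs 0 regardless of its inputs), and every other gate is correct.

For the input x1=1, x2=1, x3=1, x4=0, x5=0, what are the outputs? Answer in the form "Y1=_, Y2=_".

Propagate with G4 forced: G1=0, G2=0, G3=0, G4=0 [stuck-at-0], G5=0, G6=1, G7=1, G8=1, G9=1, G10=1.
So the outputs are Y1=1, Y2=1. (Same as the fault-free value — the fault is masked on this input.)

Y1=1, Y2=1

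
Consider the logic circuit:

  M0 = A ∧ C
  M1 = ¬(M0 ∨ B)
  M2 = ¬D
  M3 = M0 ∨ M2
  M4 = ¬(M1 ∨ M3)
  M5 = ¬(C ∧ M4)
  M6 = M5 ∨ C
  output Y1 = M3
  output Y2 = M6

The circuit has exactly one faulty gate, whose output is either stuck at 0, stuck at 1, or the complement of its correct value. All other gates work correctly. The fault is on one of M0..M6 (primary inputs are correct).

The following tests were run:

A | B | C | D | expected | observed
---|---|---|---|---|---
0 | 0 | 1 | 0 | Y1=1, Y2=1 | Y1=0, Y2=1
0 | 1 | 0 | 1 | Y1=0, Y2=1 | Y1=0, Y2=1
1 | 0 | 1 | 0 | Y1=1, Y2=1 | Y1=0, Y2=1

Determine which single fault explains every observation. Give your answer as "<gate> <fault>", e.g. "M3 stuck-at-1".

M3 stuck-at-0

Fault-free values for test 1 (A=0, B=0, C=1, D=0): M0=0, M1=1, M2=1, M3=1, M4=0, M5=1, M6=1, giving Y1=1, Y2=1. Observed Y1=0, Y2=1.
Test 1: faults giving observed Y1=0, Y2=1 are {M2 stuck-at-0, M2 inverted output, M3 stuck-at-0, M3 inverted output}.
Test 2 (A=0, B=1, C=0, D=1): fault-free M0=0, M1=0, M2=0, M3=0, M4=1, M5=1, M6=1 → Y1=0, Y2=1; observed Y1=0, Y2=1. Eliminates M2 inverted output, M3 inverted output.
Test 3 (A=1, B=0, C=1, D=0): fault-free M0=1, M1=0, M2=1, M3=1, M4=0, M5=1, M6=1 → Y1=1, Y2=1; observed Y1=0, Y2=1. Eliminates M2 stuck-at-0.
Only M3 stuck-at-0 is consistent with every test.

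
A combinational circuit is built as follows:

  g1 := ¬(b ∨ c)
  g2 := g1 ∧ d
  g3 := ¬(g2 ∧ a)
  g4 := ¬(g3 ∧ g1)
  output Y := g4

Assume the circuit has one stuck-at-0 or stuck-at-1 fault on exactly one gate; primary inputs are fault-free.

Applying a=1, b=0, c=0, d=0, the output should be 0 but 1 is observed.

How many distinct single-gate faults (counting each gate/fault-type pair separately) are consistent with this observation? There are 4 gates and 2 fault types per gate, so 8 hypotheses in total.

Fault-free: g1=1, g2=0, g3=1, g4=0 → 0. Observed 1.
  g1 stuck-at-0: output 1 ✓
  g1 stuck-at-1: output 0 ✗
  g2 stuck-at-0: output 0 ✗
  g2 stuck-at-1: output 1 ✓
  g3 stuck-at-0: output 1 ✓
  g3 stuck-at-1: output 0 ✗
  g4 stuck-at-0: output 0 ✗
  g4 stuck-at-1: output 1 ✓
Consistent faults: {g1 stuck-at-0, g2 stuck-at-1, g3 stuck-at-0, g4 stuck-at-1} — 4 in all.

4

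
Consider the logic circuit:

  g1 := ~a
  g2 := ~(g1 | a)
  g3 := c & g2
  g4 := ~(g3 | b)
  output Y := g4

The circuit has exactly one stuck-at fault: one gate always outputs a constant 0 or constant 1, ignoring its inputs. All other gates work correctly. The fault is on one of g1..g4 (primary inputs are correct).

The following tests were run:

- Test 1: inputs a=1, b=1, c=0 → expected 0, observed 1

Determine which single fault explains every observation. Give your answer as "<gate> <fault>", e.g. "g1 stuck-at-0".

Fault-free values for test 1 (a=1, b=1, c=0): g1=0, g2=0, g3=0, g4=0, giving Y=0. Observed 1.
Test 1: faults giving observed 1 are {g4 stuck-at-1}.
Only g4 stuck-at-1 is consistent with every test.

g4 stuck-at-1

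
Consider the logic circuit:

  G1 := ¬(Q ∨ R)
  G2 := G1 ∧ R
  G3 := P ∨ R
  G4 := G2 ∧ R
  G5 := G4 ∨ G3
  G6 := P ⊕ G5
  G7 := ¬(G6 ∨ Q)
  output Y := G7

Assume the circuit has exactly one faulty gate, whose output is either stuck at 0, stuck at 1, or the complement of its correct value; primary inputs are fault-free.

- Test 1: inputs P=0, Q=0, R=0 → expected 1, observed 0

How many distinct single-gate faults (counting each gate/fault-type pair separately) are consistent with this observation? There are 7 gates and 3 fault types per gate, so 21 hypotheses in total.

10

Fault-free: G1=1, G2=0, G3=0, G4=0, G5=0, G6=0, G7=1 → 1. Observed 0.
  G1: none of the 3 fault types match ✗
  G2: none of the 3 fault types match ✗
  G3: stuck-at-1, inverted output ✓; others ✗
  G4: stuck-at-1, inverted output ✓; others ✗
  G5: stuck-at-1, inverted output ✓; others ✗
  G6: stuck-at-1, inverted output ✓; others ✗
  G7: stuck-at-0, inverted output ✓; others ✗
Consistent faults: {G3 stuck-at-1, G3 inverted output, G4 stuck-at-1, G4 inverted output, G5 stuck-at-1, G5 inverted output, G6 stuck-at-1, G6 inverted output, G7 stuck-at-0, G7 inverted output} — 10 in all.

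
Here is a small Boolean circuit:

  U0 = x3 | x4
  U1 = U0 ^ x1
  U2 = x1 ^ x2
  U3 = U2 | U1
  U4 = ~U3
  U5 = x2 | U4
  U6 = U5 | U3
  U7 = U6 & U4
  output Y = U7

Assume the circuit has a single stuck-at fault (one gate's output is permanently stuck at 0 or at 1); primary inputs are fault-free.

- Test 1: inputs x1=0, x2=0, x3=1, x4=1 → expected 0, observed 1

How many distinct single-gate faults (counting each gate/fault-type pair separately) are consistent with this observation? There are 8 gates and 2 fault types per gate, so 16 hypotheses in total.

Fault-free: U0=1, U1=1, U2=0, U3=1, U4=0, U5=0, U6=1, U7=0 → 0. Observed 1.
  U0: stuck-at-0 ✓; others ✗
  U1: stuck-at-0 ✓; others ✗
  U2: none of the 2 fault types match ✗
  U3: stuck-at-0 ✓; others ✗
  U4: stuck-at-1 ✓; others ✗
  U5: none of the 2 fault types match ✗
  U6: none of the 2 fault types match ✗
  U7: stuck-at-1 ✓; others ✗
Consistent faults: {U0 stuck-at-0, U1 stuck-at-0, U3 stuck-at-0, U4 stuck-at-1, U7 stuck-at-1} — 5 in all.

5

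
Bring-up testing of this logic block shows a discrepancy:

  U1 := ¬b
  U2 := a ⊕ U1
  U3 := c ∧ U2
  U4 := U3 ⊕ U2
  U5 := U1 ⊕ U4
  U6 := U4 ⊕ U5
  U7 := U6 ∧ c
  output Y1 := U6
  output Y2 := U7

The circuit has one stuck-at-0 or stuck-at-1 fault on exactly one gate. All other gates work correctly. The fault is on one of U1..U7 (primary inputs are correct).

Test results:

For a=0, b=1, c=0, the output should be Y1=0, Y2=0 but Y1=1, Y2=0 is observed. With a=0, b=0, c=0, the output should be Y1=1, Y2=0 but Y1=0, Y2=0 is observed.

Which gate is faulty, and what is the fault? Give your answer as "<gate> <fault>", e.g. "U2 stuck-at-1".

U5 stuck-at-1

Fault-free values for test 1 (a=0, b=1, c=0): U1=0, U2=0, U3=0, U4=0, U5=0, U6=0, U7=0, giving Y1=0, Y2=0. Observed Y1=1, Y2=0.
Test 1: faults giving observed Y1=1, Y2=0 are {U1 stuck-at-1, U5 stuck-at-1, U6 stuck-at-1}.
Test 2 (a=0, b=0, c=0): fault-free U1=1, U2=1, U3=0, U4=1, U5=0, U6=1, U7=0 → Y1=1, Y2=0; observed Y1=0, Y2=0. Eliminates U1 stuck-at-1, U6 stuck-at-1.
Only U5 stuck-at-1 is consistent with every test.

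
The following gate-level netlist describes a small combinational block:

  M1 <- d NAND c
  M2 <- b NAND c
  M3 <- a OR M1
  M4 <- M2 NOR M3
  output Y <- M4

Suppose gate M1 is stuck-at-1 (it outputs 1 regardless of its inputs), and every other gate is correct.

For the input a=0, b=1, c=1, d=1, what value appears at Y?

Propagate with M1 forced: M1=1 [stuck-at-1], M2=0, M3=1, M4=0.
So Y = 0. (Without the fault it would be 1.)

0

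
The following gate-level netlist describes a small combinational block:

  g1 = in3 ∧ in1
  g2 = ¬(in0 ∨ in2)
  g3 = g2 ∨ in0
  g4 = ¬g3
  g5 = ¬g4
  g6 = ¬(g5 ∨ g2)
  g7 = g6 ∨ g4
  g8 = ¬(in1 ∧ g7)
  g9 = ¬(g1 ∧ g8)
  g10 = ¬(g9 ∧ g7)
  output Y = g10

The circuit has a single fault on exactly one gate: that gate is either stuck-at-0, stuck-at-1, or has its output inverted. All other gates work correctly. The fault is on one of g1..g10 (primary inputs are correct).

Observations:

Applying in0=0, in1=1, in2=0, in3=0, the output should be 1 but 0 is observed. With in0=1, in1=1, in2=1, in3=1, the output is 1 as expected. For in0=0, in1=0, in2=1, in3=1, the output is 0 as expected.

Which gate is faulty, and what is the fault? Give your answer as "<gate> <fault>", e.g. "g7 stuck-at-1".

g2 stuck-at-0

Fault-free values for test 1 (in0=0, in1=1, in2=0, in3=0): g1=0, g2=1, g3=1, g4=0, g5=1, g6=0, g7=0, g8=1, g9=1, g10=1, giving Y=1. Observed 0.
Test 1: faults giving observed 0 are {g2 stuck-at-0, g2 inverted output, g3 stuck-at-0, g3 inverted output, g4 stuck-at-1, g4 inverted output, g6 stuck-at-1, g6 inverted output, g7 stuck-at-1, g7 inverted output, g10 stuck-at-0, g10 inverted output}.
Test 2 (in0=1, in1=1, in2=1, in3=1): fault-free g1=1, g2=0, g3=1, g4=0, g5=1, g6=0, g7=0, g8=1, g9=0, g10=1 → 1; observed 1. Eliminates g3 stuck-at-0, g3 inverted output, g4 stuck-at-1, g4 inverted output, g6 stuck-at-1, g6 inverted output, g7 stuck-at-1, g7 inverted output, g10 stuck-at-0, g10 inverted output.
Test 3 (in0=0, in1=0, in2=1, in3=1): fault-free g1=0, g2=0, g3=0, g4=1, g5=0, g6=1, g7=1, g8=1, g9=1, g10=0 → 0; observed 0. Eliminates g2 inverted output.
Only g2 stuck-at-0 is consistent with every test.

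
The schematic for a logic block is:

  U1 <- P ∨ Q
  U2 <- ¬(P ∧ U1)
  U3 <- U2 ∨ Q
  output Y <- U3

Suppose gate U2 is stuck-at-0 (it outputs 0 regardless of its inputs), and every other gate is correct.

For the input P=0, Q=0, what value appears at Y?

Propagate with U2 forced: U1=0, U2=0 [stuck-at-0], U3=0.
So Y = 0. (Without the fault it would be 1.)

0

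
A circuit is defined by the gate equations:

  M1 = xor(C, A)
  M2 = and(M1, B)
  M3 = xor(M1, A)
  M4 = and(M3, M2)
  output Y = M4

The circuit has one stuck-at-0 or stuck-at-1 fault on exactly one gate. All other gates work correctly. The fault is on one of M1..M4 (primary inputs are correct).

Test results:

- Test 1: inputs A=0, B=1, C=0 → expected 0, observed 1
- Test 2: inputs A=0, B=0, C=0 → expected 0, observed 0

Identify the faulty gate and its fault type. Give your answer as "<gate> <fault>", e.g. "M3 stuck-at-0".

Fault-free values for test 1 (A=0, B=1, C=0): M1=0, M2=0, M3=0, M4=0, giving Y=0. Observed 1.
Test 1: faults giving observed 1 are {M1 stuck-at-1, M4 stuck-at-1}.
Test 2 (A=0, B=0, C=0): fault-free M1=0, M2=0, M3=0, M4=0 → 0; observed 0. Eliminates M4 stuck-at-1.
Only M1 stuck-at-1 is consistent with every test.

M1 stuck-at-1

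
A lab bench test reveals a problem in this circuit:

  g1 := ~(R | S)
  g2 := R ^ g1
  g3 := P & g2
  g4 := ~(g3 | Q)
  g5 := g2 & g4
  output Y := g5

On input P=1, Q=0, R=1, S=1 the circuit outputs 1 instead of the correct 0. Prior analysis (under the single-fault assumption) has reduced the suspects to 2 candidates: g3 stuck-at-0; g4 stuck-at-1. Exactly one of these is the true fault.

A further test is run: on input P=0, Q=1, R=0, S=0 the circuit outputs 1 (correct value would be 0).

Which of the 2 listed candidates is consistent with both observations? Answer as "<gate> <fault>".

g4 stuck-at-1

Evaluate each candidate on input P=0, Q=1, R=0, S=0:
  g3 stuck-at-0: g1=1, g2=1, g3=0 [stuck-at-0], g4=0, g5=0 → 0 — eliminated
  g4 stuck-at-1: g1=1, g2=1, g3=0, g4=1 [stuck-at-1], g5=1 → 1 — matches
Only g4 stuck-at-1 reproduces the observed 1.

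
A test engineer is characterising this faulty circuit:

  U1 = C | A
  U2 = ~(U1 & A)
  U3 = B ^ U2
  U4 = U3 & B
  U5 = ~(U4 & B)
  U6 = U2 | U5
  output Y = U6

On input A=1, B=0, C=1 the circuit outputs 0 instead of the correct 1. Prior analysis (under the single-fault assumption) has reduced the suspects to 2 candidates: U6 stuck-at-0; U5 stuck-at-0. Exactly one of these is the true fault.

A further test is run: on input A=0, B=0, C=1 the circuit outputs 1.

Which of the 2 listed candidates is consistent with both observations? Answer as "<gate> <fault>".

U5 stuck-at-0

Evaluate each candidate on input A=0, B=0, C=1:
  U6 stuck-at-0: U1=1, U2=1, U3=1, U4=0, U5=1, U6=0 [stuck-at-0] → 0 — eliminated
  U5 stuck-at-0: U1=1, U2=1, U3=1, U4=0, U5=0 [stuck-at-0], U6=1 → 1 — matches
Only U5 stuck-at-0 reproduces the observed 1.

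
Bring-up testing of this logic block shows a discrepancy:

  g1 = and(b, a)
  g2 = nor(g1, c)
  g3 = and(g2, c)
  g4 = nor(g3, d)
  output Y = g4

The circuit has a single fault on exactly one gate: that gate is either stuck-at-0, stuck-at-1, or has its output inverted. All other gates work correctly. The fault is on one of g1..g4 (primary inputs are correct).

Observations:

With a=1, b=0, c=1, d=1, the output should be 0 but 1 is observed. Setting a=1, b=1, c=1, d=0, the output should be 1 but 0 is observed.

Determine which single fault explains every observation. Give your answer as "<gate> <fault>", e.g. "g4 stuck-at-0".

Fault-free values for test 1 (a=1, b=0, c=1, d=1): g1=0, g2=0, g3=0, g4=0, giving Y=0. Observed 1.
Test 1: faults giving observed 1 are {g4 stuck-at-1, g4 inverted output}.
Test 2 (a=1, b=1, c=1, d=0): fault-free g1=1, g2=0, g3=0, g4=1 → 1; observed 0. Eliminates g4 stuck-at-1.
Only g4 inverted output is consistent with every test.

g4 inverted output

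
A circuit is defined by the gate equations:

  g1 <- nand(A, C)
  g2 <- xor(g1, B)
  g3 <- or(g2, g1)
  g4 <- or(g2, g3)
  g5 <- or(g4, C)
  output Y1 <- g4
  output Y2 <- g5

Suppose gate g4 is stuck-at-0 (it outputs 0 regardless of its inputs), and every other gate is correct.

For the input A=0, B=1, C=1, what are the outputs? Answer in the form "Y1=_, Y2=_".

Propagate with g4 forced: g1=1, g2=0, g3=1, g4=0 [stuck-at-0], g5=1.
So the outputs are Y1=0, Y2=1. (Without the fault they would be Y1=1, Y2=1.)

Y1=0, Y2=1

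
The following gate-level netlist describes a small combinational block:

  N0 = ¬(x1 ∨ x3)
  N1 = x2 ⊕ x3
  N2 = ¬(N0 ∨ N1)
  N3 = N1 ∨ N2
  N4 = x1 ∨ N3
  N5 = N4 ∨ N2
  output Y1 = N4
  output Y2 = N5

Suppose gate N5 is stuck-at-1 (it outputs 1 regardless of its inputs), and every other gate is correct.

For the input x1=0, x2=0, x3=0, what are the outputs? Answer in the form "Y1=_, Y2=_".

Propagate with N5 forced: N0=1, N1=0, N2=0, N3=0, N4=0, N5=1 [stuck-at-1].
So the outputs are Y1=0, Y2=1. (Without the fault they would be Y1=0, Y2=0.)

Y1=0, Y2=1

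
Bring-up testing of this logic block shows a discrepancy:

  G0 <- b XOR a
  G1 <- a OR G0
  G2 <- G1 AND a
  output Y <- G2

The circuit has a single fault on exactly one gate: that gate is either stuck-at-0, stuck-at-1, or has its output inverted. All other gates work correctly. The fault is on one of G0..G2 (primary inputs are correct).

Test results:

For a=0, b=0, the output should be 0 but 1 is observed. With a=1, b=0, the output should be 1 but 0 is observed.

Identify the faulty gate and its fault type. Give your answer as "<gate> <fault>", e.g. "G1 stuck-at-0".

G2 inverted output

Fault-free values for test 1 (a=0, b=0): G0=0, G1=0, G2=0, giving Y=0. Observed 1.
Test 1: faults giving observed 1 are {G2 stuck-at-1, G2 inverted output}.
Test 2 (a=1, b=0): fault-free G0=1, G1=1, G2=1 → 1; observed 0. Eliminates G2 stuck-at-1.
Only G2 inverted output is consistent with every test.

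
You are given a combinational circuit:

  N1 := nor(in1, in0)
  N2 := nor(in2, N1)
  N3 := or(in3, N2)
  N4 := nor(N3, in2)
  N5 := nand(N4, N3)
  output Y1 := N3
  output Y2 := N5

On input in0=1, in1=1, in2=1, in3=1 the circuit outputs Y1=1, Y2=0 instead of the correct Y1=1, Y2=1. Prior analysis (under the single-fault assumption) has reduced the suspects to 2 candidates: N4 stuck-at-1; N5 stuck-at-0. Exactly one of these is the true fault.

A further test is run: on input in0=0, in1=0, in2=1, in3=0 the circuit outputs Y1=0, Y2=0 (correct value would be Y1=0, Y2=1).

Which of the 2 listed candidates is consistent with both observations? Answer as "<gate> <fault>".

N5 stuck-at-0

Evaluate each candidate on input in0=0, in1=0, in2=1, in3=0:
  N4 stuck-at-1: N1=1, N2=0, N3=0, N4=1 [stuck-at-1], N5=1 → Y1=0, Y2=1 — eliminated
  N5 stuck-at-0: N1=1, N2=0, N3=0, N4=0, N5=0 [stuck-at-0] → Y1=0, Y2=0 — matches
Only N5 stuck-at-0 reproduces the observed Y1=0, Y2=0.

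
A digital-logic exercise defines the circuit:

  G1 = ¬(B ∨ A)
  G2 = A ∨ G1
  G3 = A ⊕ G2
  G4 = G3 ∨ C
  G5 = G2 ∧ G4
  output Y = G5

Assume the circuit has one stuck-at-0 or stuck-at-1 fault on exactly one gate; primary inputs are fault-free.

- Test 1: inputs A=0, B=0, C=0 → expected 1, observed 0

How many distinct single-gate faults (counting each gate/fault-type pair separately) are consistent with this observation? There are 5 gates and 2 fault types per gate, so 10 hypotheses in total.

5

Fault-free: G1=1, G2=1, G3=1, G4=1, G5=1 → 1. Observed 0.
  G1 stuck-at-0: output 0 ✓
  G1 stuck-at-1: output 1 ✗
  G2 stuck-at-0: output 0 ✓
  G2 stuck-at-1: output 1 ✗
  G3 stuck-at-0: output 0 ✓
  G3 stuck-at-1: output 1 ✗
  G4 stuck-at-0: output 0 ✓
  G4 stuck-at-1: output 1 ✗
  G5 stuck-at-0: output 0 ✓
  G5 stuck-at-1: output 1 ✗
Consistent faults: {G1 stuck-at-0, G2 stuck-at-0, G3 stuck-at-0, G4 stuck-at-0, G5 stuck-at-0} — 5 in all.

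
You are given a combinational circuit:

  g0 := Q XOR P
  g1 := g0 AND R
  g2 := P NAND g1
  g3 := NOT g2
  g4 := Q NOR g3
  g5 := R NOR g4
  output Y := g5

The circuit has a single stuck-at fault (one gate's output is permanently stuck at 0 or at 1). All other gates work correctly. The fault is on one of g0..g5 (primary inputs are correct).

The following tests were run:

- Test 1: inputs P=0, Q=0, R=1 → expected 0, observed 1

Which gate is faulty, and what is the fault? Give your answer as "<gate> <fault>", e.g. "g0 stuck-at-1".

Fault-free values for test 1 (P=0, Q=0, R=1): g0=0, g1=0, g2=1, g3=0, g4=1, g5=0, giving Y=0. Observed 1.
Test 1: faults giving observed 1 are {g5 stuck-at-1}.
Only g5 stuck-at-1 is consistent with every test.

g5 stuck-at-1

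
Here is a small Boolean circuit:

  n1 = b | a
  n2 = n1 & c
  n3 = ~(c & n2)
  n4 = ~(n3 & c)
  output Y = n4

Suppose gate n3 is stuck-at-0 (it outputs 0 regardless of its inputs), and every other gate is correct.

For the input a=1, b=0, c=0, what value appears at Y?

1

Propagate with n3 forced: n1=1, n2=0, n3=0 [stuck-at-0], n4=1.
So Y = 1. (Same as the fault-free value — the fault is masked on this input.)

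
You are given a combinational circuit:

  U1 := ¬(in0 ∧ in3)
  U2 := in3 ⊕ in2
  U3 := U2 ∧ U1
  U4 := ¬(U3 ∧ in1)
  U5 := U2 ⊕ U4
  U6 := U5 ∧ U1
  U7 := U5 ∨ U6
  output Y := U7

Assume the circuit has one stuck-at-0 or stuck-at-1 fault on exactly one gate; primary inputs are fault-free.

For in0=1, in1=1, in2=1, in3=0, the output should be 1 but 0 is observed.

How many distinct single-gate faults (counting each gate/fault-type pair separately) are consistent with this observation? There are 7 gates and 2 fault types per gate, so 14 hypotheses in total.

Fault-free: U1=1, U2=1, U3=1, U4=0, U5=1, U6=1, U7=1 → 1. Observed 0.
  U1 stuck-at-0: output 0 ✓
  U1 stuck-at-1: output 1 ✗
  U2 stuck-at-0: output 1 ✗
  U2 stuck-at-1: output 1 ✗
  U3 stuck-at-0: output 0 ✓
  U3 stuck-at-1: output 1 ✗
  U4 stuck-at-0: output 1 ✗
  U4 stuck-at-1: output 0 ✓
  U5 stuck-at-0: output 0 ✓
  U5 stuck-at-1: output 1 ✗
  U6 stuck-at-0: output 1 ✗
  U6 stuck-at-1: output 1 ✗
  U7 stuck-at-0: output 0 ✓
  U7 stuck-at-1: output 1 ✗
Consistent faults: {U1 stuck-at-0, U3 stuck-at-0, U4 stuck-at-1, U5 stuck-at-0, U7 stuck-at-0} — 5 in all.

5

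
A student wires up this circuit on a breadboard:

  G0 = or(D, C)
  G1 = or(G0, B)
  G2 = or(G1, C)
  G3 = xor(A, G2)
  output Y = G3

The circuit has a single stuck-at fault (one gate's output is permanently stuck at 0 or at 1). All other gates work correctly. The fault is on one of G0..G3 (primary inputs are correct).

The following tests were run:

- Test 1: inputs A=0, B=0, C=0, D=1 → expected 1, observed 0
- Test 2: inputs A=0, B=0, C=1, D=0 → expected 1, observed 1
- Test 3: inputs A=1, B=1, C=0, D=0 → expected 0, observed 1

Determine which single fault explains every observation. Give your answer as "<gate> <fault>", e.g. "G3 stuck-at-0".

G1 stuck-at-0

Fault-free values for test 1 (A=0, B=0, C=0, D=1): G0=1, G1=1, G2=1, G3=1, giving Y=1. Observed 0.
Test 1: faults giving observed 0 are {G0 stuck-at-0, G1 stuck-at-0, G2 stuck-at-0, G3 stuck-at-0}.
Test 2 (A=0, B=0, C=1, D=0): fault-free G0=1, G1=1, G2=1, G3=1 → 1; observed 1. Eliminates G2 stuck-at-0, G3 stuck-at-0.
Test 3 (A=1, B=1, C=0, D=0): fault-free G0=0, G1=1, G2=1, G3=0 → 0; observed 1. Eliminates G0 stuck-at-0.
Only G1 stuck-at-0 is consistent with every test.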